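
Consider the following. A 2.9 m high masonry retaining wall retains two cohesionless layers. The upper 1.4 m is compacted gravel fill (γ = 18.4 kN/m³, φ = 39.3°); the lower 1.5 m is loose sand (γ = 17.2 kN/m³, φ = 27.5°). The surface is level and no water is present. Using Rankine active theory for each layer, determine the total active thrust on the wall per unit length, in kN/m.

25.4 kN/m

K_a1 = tan²(45°−39.3°/2) = 0.2245; K_a2 = tan²(45°−27.5°/2) = 0.3682.
Layer 1: σ at base = K_a1 γ₁ h₁ = 5.782 kPa; P₁ = ½×5.782×1.4 = 4.047.
Layer 2: σ_v at top = γ₁h₁ = 25.76; σ_h top = K_a2×25.76 = 9.485; σ_h base = K_a2×(25.76+17.2×1.5) = 18.99.
P₂ = ½(9.485+18.99)×1.5 = 21.35. Total P_a = 4.047+21.35 = 25.40 kN/m.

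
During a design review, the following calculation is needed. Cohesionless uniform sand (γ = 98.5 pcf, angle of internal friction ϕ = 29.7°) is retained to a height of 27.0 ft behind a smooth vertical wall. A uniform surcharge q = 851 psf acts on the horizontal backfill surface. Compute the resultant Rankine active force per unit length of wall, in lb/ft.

19900 lb/ft

K_a = tan²(45° − φ/2) = 0.3374.
Soil triangle: ½ K_a γ H² = 0.5×0.3374×98.5×27.0² = 12110 lb/ft.
Surcharge rectangle: K_a q H = 0.3374×851×27.0 = 7752 lb/ft.
Total = 12110 + 7752 = 19870 lb/ft.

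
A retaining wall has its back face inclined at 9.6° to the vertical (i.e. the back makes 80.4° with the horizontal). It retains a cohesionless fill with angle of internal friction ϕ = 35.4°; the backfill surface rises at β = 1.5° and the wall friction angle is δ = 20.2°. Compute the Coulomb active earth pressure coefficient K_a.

K_a = sin²(α+φ) / [sin²α · sin(α−δ) · (1 + √{sin(φ+δ)sin(φ−β) / (sin(α−δ)sin(α+β))})²].
With α = 80.4°, φ = 35.4°, δ = 20.2°, β = 1.5°: K_a = 0.3203.

0.320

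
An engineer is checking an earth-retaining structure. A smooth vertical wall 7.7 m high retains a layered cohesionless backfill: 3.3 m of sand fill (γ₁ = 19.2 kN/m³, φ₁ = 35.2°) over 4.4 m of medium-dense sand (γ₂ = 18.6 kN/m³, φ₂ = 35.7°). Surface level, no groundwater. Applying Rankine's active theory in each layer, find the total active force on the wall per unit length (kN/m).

149 kN/m

K_a1 = tan²(45°−35.2°/2) = 0.2687; K_a2 = tan²(45°−35.7°/2) = 0.2630.
Layer 1: σ at base = K_a1 γ₁ h₁ = 17.02 kPa; P₁ = ½×17.02×3.3 = 28.09.
Layer 2: σ_v at top = γ₁h₁ = 63.36; σ_h top = K_a2×63.36 = 16.66; σ_h base = K_a2×(63.36+18.6×4.4) = 38.19.
P₂ = ½(16.66+38.19)×4.4 = 120.7. Total P_a = 28.09+120.7 = 148.8 kN/m.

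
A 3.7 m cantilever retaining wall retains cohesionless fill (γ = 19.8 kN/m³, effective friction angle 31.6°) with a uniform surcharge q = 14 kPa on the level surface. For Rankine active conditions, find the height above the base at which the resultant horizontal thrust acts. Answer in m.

1.40 m

K_a = 0.3123.
Triangular part P₁ = ½K_aγH² = 42.33 at H/3 = 1.233 m; rectangular part P₂ = K_a q H = 16.18 at H/2 = 1.850 m.
ȳ = (P₁·1.233 + P₂·1.850)/(P₁+P₂) = 1.404 m.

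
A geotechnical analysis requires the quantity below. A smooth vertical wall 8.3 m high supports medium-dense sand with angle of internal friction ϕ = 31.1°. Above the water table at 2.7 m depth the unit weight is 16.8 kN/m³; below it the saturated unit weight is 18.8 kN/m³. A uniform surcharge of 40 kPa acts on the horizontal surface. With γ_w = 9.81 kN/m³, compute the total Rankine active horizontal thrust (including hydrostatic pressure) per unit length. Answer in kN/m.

K_a = tan²(45° − φ/2) = 0.3188.
γ' = 18.8 − 9.81 = 8.990 kN/m³. h₂ = H − d_w = 5.6 m.
σ'_h: at surface K_a·q = 12.75; at WT K_a(q+γd_w) = 27.21; at base K_a(q+γd_w+γ'h₂) = 43.26 kPa.
P₁ = ½(12.75+27.21)×2.7 = 53.95; P₂ = ½(27.21+43.26)×5.6 = 197.3; P_w = ½γ_w h₂² = 153.8.
Total = 53.95+197.3+153.8 = 405.1 kN/m.

405 kN/m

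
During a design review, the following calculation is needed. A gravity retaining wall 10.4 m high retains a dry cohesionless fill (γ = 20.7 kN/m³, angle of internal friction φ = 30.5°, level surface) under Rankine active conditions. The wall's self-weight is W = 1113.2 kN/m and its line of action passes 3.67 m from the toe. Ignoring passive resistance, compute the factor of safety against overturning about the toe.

K_a = tan²(45° − 30.5°/2) = 0.3267.
P_a = ½K_aγH² = 0.5×0.3267×20.7×10.4² = 365.7 kN/m, acting at H/3 = 3.467 m above the base.
Overturning moment M_o = P_a × H/3 = 365.7 × 3.467 = 1268.
Resisting moment M_r = W × 3.67 = 1113.2 × 3.67 = 4085.
FS_overturning = M_r/M_o = 4085/1268 = 3.223.

3.22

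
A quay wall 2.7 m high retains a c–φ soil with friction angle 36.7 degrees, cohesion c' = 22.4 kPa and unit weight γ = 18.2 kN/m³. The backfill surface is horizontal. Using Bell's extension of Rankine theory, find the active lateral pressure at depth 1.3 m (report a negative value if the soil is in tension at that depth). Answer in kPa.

-16.5 kPa

K_a = (1 − sin φ)/(1 + sin φ) = 0.2519.
σ_a = K_a γ z − 2c√K_a = 0.2519×18.2×1.3 − 2×22.4×0.5019 = -16.52 kPa.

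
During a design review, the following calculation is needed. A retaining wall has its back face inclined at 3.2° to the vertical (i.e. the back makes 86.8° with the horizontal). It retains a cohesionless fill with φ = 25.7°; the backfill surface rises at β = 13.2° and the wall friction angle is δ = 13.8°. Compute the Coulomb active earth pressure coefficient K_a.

0.469

K_a = sin²(α+φ) / [sin²α · sin(α−δ) · (1 + √{sin(φ+δ)sin(φ−β) / (sin(α−δ)sin(α+β))})²].
With α = 86.8°, φ = 25.7°, δ = 13.8°, β = 13.2°: K_a = 0.4686.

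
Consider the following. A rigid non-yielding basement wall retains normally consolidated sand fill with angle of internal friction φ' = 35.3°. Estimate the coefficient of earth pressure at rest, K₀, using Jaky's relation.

K₀ = 1 − sin φ' = 1 − sin 35.3° = 0.4221.

0.422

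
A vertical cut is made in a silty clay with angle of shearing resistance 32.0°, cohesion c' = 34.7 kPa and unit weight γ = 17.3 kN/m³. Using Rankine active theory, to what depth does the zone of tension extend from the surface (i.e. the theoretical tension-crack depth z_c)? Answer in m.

K_a = tan²(45° − 32.0°/2) = 0.3073; √K_a = 0.5543.
The active pressure is zero where K_a γ z = 2c√K_a, so z_c = 2c/(γ√K_a) = 2×34.7/(17.3×0.5543) = 7.237 m.

7.24 m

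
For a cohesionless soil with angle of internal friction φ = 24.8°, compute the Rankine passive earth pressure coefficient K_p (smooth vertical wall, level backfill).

K_p = (1 + sin φ)/(1 − sin φ) = tan²(45° + 24.8°/2) = 2.445.

2.45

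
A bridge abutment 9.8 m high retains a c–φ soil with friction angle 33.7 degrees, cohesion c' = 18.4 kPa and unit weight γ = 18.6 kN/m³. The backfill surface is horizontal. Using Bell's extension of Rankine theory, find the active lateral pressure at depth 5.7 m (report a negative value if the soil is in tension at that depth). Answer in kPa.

K_a = (1 − sin φ)/(1 + sin φ) = 0.2863.
σ_a = K_a γ z − 2c√K_a = 0.2863×18.6×5.7 − 2×18.4×0.5351 = 10.66 kPa.

10.7 kPa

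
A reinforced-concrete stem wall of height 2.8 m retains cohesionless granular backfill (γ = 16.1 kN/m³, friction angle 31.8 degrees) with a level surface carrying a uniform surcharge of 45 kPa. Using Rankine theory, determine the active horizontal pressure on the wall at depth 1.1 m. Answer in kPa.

K_a = (1 − sin φ)/(1 + sin φ) = 0.3098.
σ_v = γz + q = 16.1 × 1.1 + 45 = 62.71 kPa.
σ_h = K_a σ_v = 0.3098 × 62.71 = 19.43 kPa.

19.4 kPa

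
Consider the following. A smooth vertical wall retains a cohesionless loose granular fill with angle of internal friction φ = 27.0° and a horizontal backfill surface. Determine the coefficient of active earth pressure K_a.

0.376

K_a = tan²(45° − φ/2) = tan²(31.50°) = 0.3755.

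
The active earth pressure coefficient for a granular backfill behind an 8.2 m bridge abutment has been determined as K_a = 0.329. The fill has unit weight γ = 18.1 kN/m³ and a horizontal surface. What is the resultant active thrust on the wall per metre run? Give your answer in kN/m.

200 kN/m

P = ½ K_a γ H² = 0.5 × 0.329 × 18.1 × 8.2² = 200.2 kN/m.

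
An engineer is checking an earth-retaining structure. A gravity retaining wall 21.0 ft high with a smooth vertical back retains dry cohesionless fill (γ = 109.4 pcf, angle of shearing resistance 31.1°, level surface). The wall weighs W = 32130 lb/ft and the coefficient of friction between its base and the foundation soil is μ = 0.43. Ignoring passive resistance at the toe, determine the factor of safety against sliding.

K_a = tan²(45° − 31.1°/2) = 0.3188.
P_a = ½K_aγH² = 0.5×0.3188×109.4×21.0² = 7690 lb/ft, acting at H/3 = 7.000 ft above the base.
FS_sliding = μW / P_a = 0.43×32130 / 7690 = 1.797.

1.80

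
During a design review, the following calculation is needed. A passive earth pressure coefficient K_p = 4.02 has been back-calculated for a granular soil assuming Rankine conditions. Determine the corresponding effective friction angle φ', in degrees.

K_p = (1+sin φ)/(1−sin φ) ⇒ sin φ = (K_p − 1)/(K_p + 1) = 0.6016.
φ = arcsin(0.6016) = 36.98°.

37.0°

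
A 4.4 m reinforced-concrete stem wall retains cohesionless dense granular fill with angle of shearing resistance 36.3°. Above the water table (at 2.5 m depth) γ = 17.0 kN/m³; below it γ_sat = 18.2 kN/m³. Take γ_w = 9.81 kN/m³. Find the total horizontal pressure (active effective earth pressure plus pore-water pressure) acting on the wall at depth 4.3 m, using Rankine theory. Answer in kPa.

32.4 kPa

K_a = (1 − sin φ)/(1 + sin φ) = 0.2563.
γ' = 18.2 − 9.81 = 8.390 kN/m³.
Effective vertical stress at 4.3 m: σ'_v = 17.0×2.5 + 8.390×1.80 = 57.60 kPa.
σ'_h = K_a σ'_v = 0.2563 × 57.60 = 14.76 kPa; u = γ_w × 1.80 = 17.66 kPa.
Total σ_h = 14.76 + 17.66 = 32.42 kPa.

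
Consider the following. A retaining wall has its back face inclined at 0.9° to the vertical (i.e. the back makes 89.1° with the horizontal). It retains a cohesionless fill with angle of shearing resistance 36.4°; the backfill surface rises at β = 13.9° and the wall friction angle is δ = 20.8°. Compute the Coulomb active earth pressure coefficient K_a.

K_a = sin²(α+φ) / [sin²α · sin(α−δ) · (1 + √{sin(φ+δ)sin(φ−β) / (sin(α−δ)sin(α+β))})²].
With α = 89.1°, φ = 36.4°, δ = 20.8°, β = 13.9°: K_a = 0.2801.

0.280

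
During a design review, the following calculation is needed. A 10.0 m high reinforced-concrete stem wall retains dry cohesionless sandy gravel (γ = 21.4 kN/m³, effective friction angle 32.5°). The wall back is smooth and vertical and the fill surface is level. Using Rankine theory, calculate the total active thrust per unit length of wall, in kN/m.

K_a = tan²(45° − φ/2) = 0.3010.
P_a = ½ K_a γ H² = 0.5 × 0.3010 × 21.4 × 10.0² = 322.1 kN/m.

322 kN/m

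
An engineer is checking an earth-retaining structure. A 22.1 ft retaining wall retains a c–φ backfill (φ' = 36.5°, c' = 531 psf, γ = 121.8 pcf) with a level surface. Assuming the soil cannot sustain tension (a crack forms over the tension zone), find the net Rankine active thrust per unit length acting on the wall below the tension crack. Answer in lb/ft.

K_a = 0.2541; √K_a = 0.5040.
Tension-crack depth z_c = 2c/(γ√K_a) = 2×531/(121.8×0.5040) = 17.30 ft.
σ_a at base = K_a γ H − 2c√K_a = 0.2541×121.8×22.1 − 2×531×0.5040 = 148.6 psf.
P_a = ½ × 148.6 × (H − z_c) = 0.5×148.6×4.801 = 356.7 lb/ft.

357 lb/ft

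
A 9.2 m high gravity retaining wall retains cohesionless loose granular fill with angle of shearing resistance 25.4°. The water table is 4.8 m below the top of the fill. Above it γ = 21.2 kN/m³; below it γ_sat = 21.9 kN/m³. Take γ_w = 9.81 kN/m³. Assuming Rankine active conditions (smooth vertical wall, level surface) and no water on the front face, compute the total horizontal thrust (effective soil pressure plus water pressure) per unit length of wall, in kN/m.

418 kN/m

K_a = tan²(45° − φ/2) = 0.3996.
γ' = 21.9 − 9.81 = 12.09 kN/m³. Depth below WT = 4.4 m.
σ'_h at WT = K_a γ d_w = 40.67 kPa; at base = 40.67 + K_a γ' × 4.4 = 61.93 kPa.
P₁ (0–4.8 m) = ½×40.67×4.8 = 97.60. P₂ (4.8–9.2 m) = ½(40.67+61.93)×4.4 = 225.7.
P_w = ½ γ_w h₂² = 0.5×9.81×4.4² = 94.96. Total = 97.60+225.7+94.96 = 418.3 kN/m.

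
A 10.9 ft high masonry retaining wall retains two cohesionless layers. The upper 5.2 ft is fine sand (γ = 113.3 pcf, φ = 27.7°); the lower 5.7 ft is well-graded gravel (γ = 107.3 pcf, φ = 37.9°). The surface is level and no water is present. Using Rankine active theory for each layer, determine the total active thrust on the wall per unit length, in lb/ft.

K_a1 = tan²(45°−27.7°/2) = 0.3653; K_a2 = tan²(45°−37.9°/2) = 0.2389.
Layer 1: σ at base = K_a1 γ₁ h₁ = 215.2 psf; P₁ = ½×215.2×5.2 = 559.6.
Layer 2: σ_v at top = γ₁h₁ = 589.2; σ_h top = K_a2×589.2 = 140.8; σ_h base = K_a2×(589.2+107.3×5.7) = 286.9.
P₂ = ½(140.8+286.9)×5.7 = 1219. Total P_a = 559.6+1219 = 1779 lb/ft.

1780 lb/ft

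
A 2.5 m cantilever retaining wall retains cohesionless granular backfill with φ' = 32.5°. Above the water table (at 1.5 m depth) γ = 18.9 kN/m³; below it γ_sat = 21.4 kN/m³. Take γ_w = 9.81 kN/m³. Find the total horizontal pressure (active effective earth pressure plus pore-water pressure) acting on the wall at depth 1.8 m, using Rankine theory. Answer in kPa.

K_a = (1 − sin φ)/(1 + sin φ) = 0.3010.
γ' = 21.4 − 9.81 = 11.59 kN/m³.
Effective vertical stress at 1.8 m: σ'_v = 18.9×1.5 + 11.59×0.300 = 31.83 kPa.
σ'_h = K_a σ'_v = 0.3010 × 31.83 = 9.579 kPa; u = γ_w × 0.300 = 2.943 kPa.
Total σ_h = 9.579 + 2.943 = 12.52 kPa.

12.5 kPa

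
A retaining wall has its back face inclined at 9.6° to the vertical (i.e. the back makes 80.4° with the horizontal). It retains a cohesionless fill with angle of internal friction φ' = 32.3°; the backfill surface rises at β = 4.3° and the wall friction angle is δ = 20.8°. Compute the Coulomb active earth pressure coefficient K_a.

0.368

K_a = sin²(α+φ) / [sin²α · sin(α−δ) · (1 + √{sin(φ+δ)sin(φ−β) / (sin(α−δ)sin(α+β))})²].
With α = 80.4°, φ = 32.3°, δ = 20.8°, β = 4.3°: K_a = 0.3678.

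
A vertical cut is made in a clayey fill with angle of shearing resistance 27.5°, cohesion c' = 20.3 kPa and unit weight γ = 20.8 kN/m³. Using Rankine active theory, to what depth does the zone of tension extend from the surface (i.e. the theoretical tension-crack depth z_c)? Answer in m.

K_a = tan²(45° − 27.5°/2) = 0.3682; √K_a = 0.6068.
The active pressure is zero where K_a γ z = 2c√K_a, so z_c = 2c/(γ√K_a) = 2×20.3/(20.8×0.6068) = 3.217 m.

3.22 m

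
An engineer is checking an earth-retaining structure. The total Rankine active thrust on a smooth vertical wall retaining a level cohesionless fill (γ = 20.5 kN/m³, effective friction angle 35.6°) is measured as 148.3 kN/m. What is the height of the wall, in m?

K_a = 0.2641. P_a = ½ K_a γ H² ⇒ H = √(2P_a/(K_a γ)).
H = √(2×148.3/(0.2641×20.5)) = 7.401 m.

7.40 m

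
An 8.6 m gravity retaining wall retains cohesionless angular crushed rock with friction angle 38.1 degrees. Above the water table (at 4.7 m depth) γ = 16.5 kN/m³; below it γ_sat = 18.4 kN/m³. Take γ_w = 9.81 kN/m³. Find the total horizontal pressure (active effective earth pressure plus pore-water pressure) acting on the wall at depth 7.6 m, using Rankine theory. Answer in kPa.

52.7 kPa

K_a = (1 − sin φ)/(1 + sin φ) = 0.2368.
γ' = 18.4 − 9.81 = 8.590 kN/m³.
Effective vertical stress at 7.6 m: σ'_v = 16.5×4.7 + 8.590×2.90 = 102.5 kPa.
σ'_h = K_a σ'_v = 0.2368 × 102.5 = 24.27 kPa; u = γ_w × 2.90 = 28.45 kPa.
Total σ_h = 24.27 + 28.45 = 52.71 kPa.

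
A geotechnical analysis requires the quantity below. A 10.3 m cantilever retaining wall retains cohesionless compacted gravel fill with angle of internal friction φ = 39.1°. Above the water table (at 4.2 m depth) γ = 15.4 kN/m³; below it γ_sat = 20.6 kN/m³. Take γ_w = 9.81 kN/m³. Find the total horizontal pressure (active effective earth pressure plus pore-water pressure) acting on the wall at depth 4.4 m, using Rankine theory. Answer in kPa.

17.1 kPa

K_a = (1 − sin φ)/(1 + sin φ) = 0.2265.
γ' = 20.6 − 9.81 = 10.79 kN/m³.
Effective vertical stress at 4.4 m: σ'_v = 15.4×4.2 + 10.79×0.200 = 66.84 kPa.
σ'_h = K_a σ'_v = 0.2265 × 66.84 = 15.14 kPa; u = γ_w × 0.200 = 1.962 kPa.
Total σ_h = 15.14 + 1.962 = 17.10 kPa.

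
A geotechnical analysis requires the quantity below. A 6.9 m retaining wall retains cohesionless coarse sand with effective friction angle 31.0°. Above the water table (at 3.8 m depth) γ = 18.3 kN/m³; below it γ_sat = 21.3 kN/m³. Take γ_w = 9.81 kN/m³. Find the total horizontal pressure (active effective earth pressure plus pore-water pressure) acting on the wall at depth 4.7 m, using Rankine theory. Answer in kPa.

K_a = (1 − sin φ)/(1 + sin φ) = 0.3201.
γ' = 21.3 − 9.81 = 11.49 kN/m³.
Effective vertical stress at 4.7 m: σ'_v = 18.3×3.8 + 11.49×0.900 = 79.88 kPa.
σ'_h = K_a σ'_v = 0.3201 × 79.88 = 25.57 kPa; u = γ_w × 0.900 = 8.829 kPa.
Total σ_h = 25.57 + 8.829 = 34.40 kPa.

34.4 kPa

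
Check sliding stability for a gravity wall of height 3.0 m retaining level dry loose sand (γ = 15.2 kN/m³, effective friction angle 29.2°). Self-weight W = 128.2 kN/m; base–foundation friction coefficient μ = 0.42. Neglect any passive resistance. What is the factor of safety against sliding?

2.29

K_a = tan²(45° − 29.2°/2) = 0.3442.
P_a = ½K_aγH² = 0.5×0.3442×15.2×3.0² = 23.54 kN/m, acting at H/3 = 1.000 m above the base.
FS_sliding = μW / P_a = 0.42×128.2 / 23.54 = 2.287.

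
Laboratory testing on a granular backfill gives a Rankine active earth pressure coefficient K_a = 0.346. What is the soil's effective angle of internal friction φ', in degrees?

K_a = tan²(45° − φ/2) ⇒ 45° − φ/2 = arctan(√0.346) = 30.46°.
φ = 2(45° − 30.46°) = 29.07°.

29.1°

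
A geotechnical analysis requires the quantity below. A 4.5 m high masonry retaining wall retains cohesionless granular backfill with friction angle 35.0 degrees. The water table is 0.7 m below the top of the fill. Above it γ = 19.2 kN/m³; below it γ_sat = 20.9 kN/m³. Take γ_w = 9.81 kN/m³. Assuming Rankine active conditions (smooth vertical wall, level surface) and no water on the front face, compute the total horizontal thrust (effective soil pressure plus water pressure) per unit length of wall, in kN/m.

108 kN/m

K_a = tan²(45° − φ/2) = 0.2710.
γ' = 20.9 − 9.81 = 11.09 kN/m³. Depth below WT = 3.8 m.
σ'_h at WT = K_a γ d_w = 3.642 kPa; at base = 3.642 + K_a γ' × 3.8 = 15.06 kPa.
P₁ (0–0.7 m) = ½×3.642×0.7 = 1.275. P₂ (0.7–4.5 m) = ½(3.642+15.06)×3.8 = 35.54.
P_w = ½ γ_w h₂² = 0.5×9.81×3.8² = 70.83. Total = 1.275+35.54+70.83 = 107.6 kN/m.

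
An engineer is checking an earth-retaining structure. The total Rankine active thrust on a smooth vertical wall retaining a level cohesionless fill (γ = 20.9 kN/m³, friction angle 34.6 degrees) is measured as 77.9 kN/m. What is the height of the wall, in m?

K_a = 0.2756. P_a = ½ K_a γ H² ⇒ H = √(2P_a/(K_a γ)).
H = √(2×77.9/(0.2756×20.9)) = 5.200 m.

5.20 m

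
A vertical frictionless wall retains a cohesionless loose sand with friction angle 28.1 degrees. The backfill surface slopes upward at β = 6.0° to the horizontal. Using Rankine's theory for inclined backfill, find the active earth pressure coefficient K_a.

0.366

K_a = cos β · (cos β − √(cos²β − cos²φ)) / (cos β + √(cos²β − cos²φ)).
cos β = 0.9945, cos φ = 0.8821, √(cos²β − cos²φ) = 0.4593.
K_a = 0.9945 × (0.9945 − 0.4593)/(0.9945 + 0.4593) = 0.3662.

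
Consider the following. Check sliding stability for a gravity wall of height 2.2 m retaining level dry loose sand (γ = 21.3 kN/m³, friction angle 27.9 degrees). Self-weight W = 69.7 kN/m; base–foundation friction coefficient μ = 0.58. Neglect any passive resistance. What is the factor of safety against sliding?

2.16

K_a = tan²(45° − 27.9°/2) = 0.3625.
P_a = ½K_aγH² = 0.5×0.3625×21.3×2.2² = 18.68 kN/m, acting at H/3 = 0.7333 m above the base.
FS_sliding = μW / P_a = 0.58×69.7 / 18.68 = 2.164.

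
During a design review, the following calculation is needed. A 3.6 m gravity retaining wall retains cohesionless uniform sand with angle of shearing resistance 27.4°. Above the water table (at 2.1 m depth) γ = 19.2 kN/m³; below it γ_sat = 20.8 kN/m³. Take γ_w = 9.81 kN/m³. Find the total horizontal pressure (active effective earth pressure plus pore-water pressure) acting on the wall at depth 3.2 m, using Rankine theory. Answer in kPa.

K_a = (1 − sin φ)/(1 + sin φ) = 0.3697.
γ' = 20.8 − 9.81 = 10.99 kN/m³.
Effective vertical stress at 3.2 m: σ'_v = 19.2×2.1 + 10.99×1.10 = 52.41 kPa.
σ'_h = K_a σ'_v = 0.3697 × 52.41 = 19.37 kPa; u = γ_w × 1.10 = 10.79 kPa.
Total σ_h = 19.37 + 10.79 = 30.17 kPa.

30.2 kPa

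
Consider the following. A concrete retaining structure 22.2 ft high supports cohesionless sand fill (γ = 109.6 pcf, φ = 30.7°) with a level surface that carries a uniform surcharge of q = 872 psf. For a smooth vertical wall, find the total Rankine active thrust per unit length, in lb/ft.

K_a = tan²(45° − φ/2) = 0.3240.
Soil triangle: ½ K_a γ H² = 0.5×0.3240×109.6×22.2² = 8751 lb/ft.
Surcharge rectangle: K_a q H = 0.3240×872×22.2 = 6273 lb/ft.
Total = 8751 + 6273 = 15020 lb/ft.

15000 lb/ft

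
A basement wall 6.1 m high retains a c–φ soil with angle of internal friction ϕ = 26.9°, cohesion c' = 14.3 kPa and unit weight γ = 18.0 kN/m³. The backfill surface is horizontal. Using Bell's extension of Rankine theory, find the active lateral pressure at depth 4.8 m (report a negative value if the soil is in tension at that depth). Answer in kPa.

K_a = (1 − sin φ)/(1 + sin φ) = 0.3770.
σ_a = K_a γ z − 2c√K_a = 0.3770×18.0×4.8 − 2×14.3×0.6140 = 15.01 kPa.

15.0 kPa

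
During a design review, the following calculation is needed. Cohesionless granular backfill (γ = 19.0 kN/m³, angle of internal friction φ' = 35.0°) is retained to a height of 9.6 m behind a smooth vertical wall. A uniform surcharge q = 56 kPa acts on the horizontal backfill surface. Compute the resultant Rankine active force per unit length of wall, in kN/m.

K_a = tan²(45° − φ/2) = 0.2710.
Soil triangle: ½ K_a γ H² = 0.5×0.2710×19.0×9.6² = 237.3 kN/m.
Surcharge rectangle: K_a q H = 0.2710×56×9.6 = 145.7 kN/m.
Total = 237.3 + 145.7 = 382.9 kN/m.

383 kN/m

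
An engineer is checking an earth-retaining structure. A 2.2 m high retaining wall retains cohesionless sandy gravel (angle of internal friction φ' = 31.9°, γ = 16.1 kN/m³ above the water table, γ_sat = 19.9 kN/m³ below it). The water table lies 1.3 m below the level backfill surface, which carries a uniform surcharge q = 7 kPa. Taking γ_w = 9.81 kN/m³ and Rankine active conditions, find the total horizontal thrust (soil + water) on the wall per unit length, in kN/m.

K_a = tan²(45° − φ/2) = 0.3085.
γ' = 19.9 − 9.81 = 10.09 kN/m³. h₂ = H − d_w = 0.9 m.
σ'_h: at surface K_a·q = 2.160; at WT K_a(q+γd_w) = 8.617; at base K_a(q+γd_w+γ'h₂) = 11.42 kPa.
P₁ = ½(2.160+8.617)×1.3 = 7.005; P₂ = ½(8.617+11.42)×0.9 = 9.016; P_w = ½γ_w h₂² = 3.973.
Total = 7.005+9.016+3.973 = 19.99 kN/m.

20.0 kN/m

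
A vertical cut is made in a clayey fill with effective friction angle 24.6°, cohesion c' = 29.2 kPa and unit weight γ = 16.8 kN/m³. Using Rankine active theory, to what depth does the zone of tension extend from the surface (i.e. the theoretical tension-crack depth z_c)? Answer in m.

5.41 m

K_a = tan²(45° − 24.6°/2) = 0.4121; √K_a = 0.6420.
The active pressure is zero where K_a γ z = 2c√K_a, so z_c = 2c/(γ√K_a) = 2×29.2/(16.8×0.6420) = 5.415 m.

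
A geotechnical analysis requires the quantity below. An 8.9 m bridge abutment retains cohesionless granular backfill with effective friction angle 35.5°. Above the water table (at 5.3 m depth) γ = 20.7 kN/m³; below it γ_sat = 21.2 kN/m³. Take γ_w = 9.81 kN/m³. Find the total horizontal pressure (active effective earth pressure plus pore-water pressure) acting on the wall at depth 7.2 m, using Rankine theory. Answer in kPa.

K_a = (1 − sin φ)/(1 + sin φ) = 0.2653.
γ' = 21.2 − 9.81 = 11.39 kN/m³.
Effective vertical stress at 7.2 m: σ'_v = 20.7×5.3 + 11.39×1.90 = 131.4 kPa.
σ'_h = K_a σ'_v = 0.2653 × 131.4 = 34.84 kPa; u = γ_w × 1.90 = 18.64 kPa.
Total σ_h = 34.84 + 18.64 = 53.48 kPa.

53.5 kPa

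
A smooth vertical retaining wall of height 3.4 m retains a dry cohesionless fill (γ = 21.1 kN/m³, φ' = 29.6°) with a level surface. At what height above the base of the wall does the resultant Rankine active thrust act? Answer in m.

1.13 m

K_a = 0.3387.
The pressure distribution is triangular, so the resultant acts at H/3 above the base = 3.4/3 = 1.133 m.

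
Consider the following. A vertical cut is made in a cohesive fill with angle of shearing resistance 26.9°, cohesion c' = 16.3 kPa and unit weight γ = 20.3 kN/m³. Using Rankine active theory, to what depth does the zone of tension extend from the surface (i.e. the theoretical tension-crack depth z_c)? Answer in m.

K_a = tan²(45° − 26.9°/2) = 0.3770; √K_a = 0.6140.
The active pressure is zero where K_a γ z = 2c√K_a, so z_c = 2c/(γ√K_a) = 2×16.3/(20.3×0.6140) = 2.615 m.

2.62 m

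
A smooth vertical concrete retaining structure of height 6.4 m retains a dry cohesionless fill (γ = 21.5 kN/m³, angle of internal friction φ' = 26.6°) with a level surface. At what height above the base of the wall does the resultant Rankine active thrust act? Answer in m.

2.13 m

K_a = 0.3814.
The pressure distribution is triangular, so the resultant acts at H/3 above the base = 6.4/3 = 2.133 m.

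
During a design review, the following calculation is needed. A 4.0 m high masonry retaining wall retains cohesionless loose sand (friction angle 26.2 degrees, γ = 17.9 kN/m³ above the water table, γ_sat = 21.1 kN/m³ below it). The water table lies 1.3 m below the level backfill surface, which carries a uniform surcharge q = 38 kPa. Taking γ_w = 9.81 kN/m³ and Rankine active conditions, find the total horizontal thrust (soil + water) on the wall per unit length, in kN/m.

K_a = tan²(45° − φ/2) = 0.3874.
γ' = 21.1 − 9.81 = 11.29 kN/m³. h₂ = H − d_w = 2.7 m.
σ'_h: at surface K_a·q = 14.72; at WT K_a(q+γd_w) = 23.74; at base K_a(q+γd_w+γ'h₂) = 35.55 kPa.
P₁ = ½(14.72+23.74)×1.3 = 25.00; P₂ = ½(23.74+35.55)×2.7 = 80.04; P_w = ½γ_w h₂² = 35.76.
Total = 25.00+80.04+35.76 = 140.8 kN/m.

141 kN/m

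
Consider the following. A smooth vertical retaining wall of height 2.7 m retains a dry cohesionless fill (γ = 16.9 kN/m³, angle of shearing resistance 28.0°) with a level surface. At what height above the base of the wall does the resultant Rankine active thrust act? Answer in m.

0.900 m

K_a = 0.3610.
The pressure distribution is triangular, so the resultant acts at H/3 above the base = 2.7/3 = 0.9000 m.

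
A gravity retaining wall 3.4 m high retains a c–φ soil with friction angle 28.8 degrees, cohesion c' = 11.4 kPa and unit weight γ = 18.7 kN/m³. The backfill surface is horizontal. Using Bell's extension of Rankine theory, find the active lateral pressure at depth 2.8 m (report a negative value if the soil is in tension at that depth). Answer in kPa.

4.83 kPa

K_a = (1 − sin φ)/(1 + sin φ) = 0.3498.
σ_a = K_a γ z − 2c√K_a = 0.3498×18.7×2.8 − 2×11.4×0.5914 = 4.829 kPa.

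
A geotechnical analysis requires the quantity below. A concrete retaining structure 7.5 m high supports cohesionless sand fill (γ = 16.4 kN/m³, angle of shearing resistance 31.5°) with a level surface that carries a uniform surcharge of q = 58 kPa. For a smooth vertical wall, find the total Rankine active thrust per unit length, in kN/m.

K_a = tan²(45° − φ/2) = 0.3136.
Soil triangle: ½ K_a γ H² = 0.5×0.3136×16.4×7.5² = 144.7 kN/m.
Surcharge rectangle: K_a q H = 0.3136×58×7.5 = 136.4 kN/m.
Total = 144.7 + 136.4 = 281.1 kN/m.

281 kN/m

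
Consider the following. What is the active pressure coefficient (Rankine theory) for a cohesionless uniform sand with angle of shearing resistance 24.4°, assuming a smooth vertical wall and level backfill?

0.415

K_a = tan²(45° − φ/2) = tan²(32.80°) = 0.4153.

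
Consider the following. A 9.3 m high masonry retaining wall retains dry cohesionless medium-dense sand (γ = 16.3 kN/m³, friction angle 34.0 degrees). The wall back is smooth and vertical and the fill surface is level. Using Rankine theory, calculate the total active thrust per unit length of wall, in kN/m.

199 kN/m

K_a = tan²(45° − φ/2) = 0.2827.
P_a = ½ K_a γ H² = 0.5 × 0.2827 × 16.3 × 9.3² = 199.3 kN/m.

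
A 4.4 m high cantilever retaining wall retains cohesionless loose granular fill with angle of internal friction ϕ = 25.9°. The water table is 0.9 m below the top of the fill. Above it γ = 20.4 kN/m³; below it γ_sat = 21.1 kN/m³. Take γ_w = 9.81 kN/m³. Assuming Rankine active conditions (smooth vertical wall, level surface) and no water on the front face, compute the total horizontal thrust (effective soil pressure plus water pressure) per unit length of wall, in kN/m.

K_a = tan²(45° − φ/2) = 0.3920.
γ' = 21.1 − 9.81 = 11.29 kN/m³. Depth below WT = 3.5 m.
σ'_h at WT = K_a γ d_w = 7.197 kPa; at base = 7.197 + K_a γ' × 3.5 = 22.69 kPa.
P₁ (0–0.9 m) = ½×7.197×0.9 = 3.239. P₂ (0.9–4.4 m) = ½(7.197+22.69)×3.5 = 52.29.
P_w = ½ γ_w h₂² = 0.5×9.81×3.5² = 60.09. Total = 3.239+52.29+60.09 = 115.6 kN/m.

116 kN/m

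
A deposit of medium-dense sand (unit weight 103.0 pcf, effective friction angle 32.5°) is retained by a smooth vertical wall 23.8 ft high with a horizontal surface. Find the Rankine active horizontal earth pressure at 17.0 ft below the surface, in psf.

527 psf

K_a = (1 − sin φ)/(1 + sin φ) = 0.3010.
σ_h = K_a γ z = 0.3010 × 103.0 × 17.0 = 527.0 psf.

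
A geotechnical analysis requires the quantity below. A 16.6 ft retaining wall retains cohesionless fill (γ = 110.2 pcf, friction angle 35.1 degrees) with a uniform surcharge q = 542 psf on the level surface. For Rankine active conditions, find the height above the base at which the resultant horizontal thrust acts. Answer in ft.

K_a = 0.2698.
Triangular part P₁ = ½K_aγH² = 4097 at H/3 = 5.533 ft; rectangular part P₂ = K_a q H = 2428 at H/2 = 8.300 ft.
ȳ = (P₁·5.533 + P₂·8.300)/(P₁+P₂) = 6.563 ft.

6.56 ft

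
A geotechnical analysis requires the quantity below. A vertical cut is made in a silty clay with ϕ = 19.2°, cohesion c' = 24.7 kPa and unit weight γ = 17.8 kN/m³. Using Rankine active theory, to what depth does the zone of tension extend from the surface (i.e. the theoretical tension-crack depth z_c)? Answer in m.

3.91 m

K_a = tan²(45° − 19.2°/2) = 0.5050; √K_a = 0.7107.
The active pressure is zero where K_a γ z = 2c√K_a, so z_c = 2c/(γ√K_a) = 2×24.7/(17.8×0.7107) = 3.905 m.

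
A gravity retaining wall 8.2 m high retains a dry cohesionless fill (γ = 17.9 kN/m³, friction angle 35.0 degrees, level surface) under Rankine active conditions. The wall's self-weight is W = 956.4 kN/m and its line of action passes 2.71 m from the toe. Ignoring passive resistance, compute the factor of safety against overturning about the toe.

5.81

K_a = tan²(45° − 35.0°/2) = 0.2710.
P_a = ½K_aγH² = 0.5×0.2710×17.9×8.2² = 163.1 kN/m, acting at H/3 = 2.733 m above the base.
Overturning moment M_o = P_a × H/3 = 163.1 × 2.733 = 445.8.
Resisting moment M_r = W × 2.71 = 956.4 × 2.71 = 2592.
FS_overturning = M_r/M_o = 2592/445.8 = 5.814.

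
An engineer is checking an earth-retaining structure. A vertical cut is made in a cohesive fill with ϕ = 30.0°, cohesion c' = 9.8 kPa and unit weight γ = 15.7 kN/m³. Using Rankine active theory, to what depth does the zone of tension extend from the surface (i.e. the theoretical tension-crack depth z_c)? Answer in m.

2.16 m

K_a = tan²(45° − 30.0°/2) = 0.3333; √K_a = 0.5774.
The active pressure is zero where K_a γ z = 2c√K_a, so z_c = 2c/(γ√K_a) = 2×9.8/(15.7×0.5774) = 2.162 m.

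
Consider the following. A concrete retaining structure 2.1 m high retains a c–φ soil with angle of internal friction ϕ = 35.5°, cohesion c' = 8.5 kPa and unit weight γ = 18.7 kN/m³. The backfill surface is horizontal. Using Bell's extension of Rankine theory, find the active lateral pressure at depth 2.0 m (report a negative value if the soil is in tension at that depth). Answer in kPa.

1.17 kPa

K_a = (1 − sin φ)/(1 + sin φ) = 0.2653.
σ_a = K_a γ z − 2c√K_a = 0.2653×18.7×2.0 − 2×8.5×0.5150 = 1.165 kPa.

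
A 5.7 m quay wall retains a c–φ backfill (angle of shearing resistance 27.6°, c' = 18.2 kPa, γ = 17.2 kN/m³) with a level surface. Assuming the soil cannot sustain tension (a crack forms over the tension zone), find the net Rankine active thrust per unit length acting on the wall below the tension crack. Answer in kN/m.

K_a = 0.3668; √K_a = 0.6056.
Tension-crack depth z_c = 2c/(γ√K_a) = 2×18.2/(17.2×0.6056) = 3.494 m.
σ_a at base = K_a γ H − 2c√K_a = 0.3668×17.2×5.7 − 2×18.2×0.6056 = 13.91 kPa.
P_a = ½ × 13.91 × (H − z_c) = 0.5×13.91×2.206 = 15.34 kN/m.

15.3 kN/m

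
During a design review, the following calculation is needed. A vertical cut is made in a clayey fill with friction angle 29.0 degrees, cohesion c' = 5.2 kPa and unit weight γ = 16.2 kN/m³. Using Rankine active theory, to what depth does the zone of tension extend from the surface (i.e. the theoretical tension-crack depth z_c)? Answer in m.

K_a = tan²(45° − 29.0°/2) = 0.3470; √K_a = 0.5890.
The active pressure is zero where K_a γ z = 2c√K_a, so z_c = 2c/(γ√K_a) = 2×5.2/(16.2×0.5890) = 1.090 m.

1.09 m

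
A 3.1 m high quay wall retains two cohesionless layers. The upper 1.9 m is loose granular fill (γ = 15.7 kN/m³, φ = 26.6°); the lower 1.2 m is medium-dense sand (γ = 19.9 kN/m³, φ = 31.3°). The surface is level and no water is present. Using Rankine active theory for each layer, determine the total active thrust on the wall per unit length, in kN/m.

K_a1 = tan²(45°−26.6°/2) = 0.3814; K_a2 = tan²(45°−31.3°/2) = 0.3162.
Layer 1: σ at base = K_a1 γ₁ h₁ = 11.38 kPa; P₁ = ½×11.38×1.9 = 10.81.
Layer 2: σ_v at top = γ₁h₁ = 29.83; σ_h top = K_a2×29.83 = 9.432; σ_h base = K_a2×(29.83+19.9×1.2) = 16.98.
P₂ = ½(9.432+16.98)×1.2 = 15.85. Total P_a = 10.81+15.85 = 26.66 kN/m.

26.7 kN/m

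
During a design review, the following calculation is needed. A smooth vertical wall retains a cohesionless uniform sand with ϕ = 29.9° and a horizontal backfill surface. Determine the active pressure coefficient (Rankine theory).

0.335

K_a = (1 − sin φ)/(1 + sin φ) = (1 − sin 29.9°)/(1 + sin 29.9°) = 0.3347.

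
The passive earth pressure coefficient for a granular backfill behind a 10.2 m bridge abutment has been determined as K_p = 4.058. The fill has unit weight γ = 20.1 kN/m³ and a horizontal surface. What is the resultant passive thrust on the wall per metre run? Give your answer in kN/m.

4240 kN/m

P = ½ K_p γ H² = 0.5 × 4.058 × 20.1 × 10.2² = 4243 kN/m.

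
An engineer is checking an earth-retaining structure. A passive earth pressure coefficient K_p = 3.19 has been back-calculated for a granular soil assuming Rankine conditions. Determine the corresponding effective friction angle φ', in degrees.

K_p = (1+sin φ)/(1−sin φ) ⇒ sin φ = (K_p − 1)/(K_p + 1) = 0.5227.
φ = arcsin(0.5227) = 31.51°.

31.5°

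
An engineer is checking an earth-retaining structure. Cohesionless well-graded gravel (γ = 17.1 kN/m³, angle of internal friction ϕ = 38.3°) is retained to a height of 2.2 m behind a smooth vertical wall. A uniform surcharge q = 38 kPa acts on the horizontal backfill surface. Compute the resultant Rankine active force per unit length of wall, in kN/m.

29.3 kN/m

K_a = tan²(45° − φ/2) = 0.2347.
Soil triangle: ½ K_a γ H² = 0.5×0.2347×17.1×2.2² = 9.714 kN/m.
Surcharge rectangle: K_a q H = 0.2347×38×2.2 = 19.62 kN/m.
Total = 9.714 + 19.62 = 29.34 kN/m.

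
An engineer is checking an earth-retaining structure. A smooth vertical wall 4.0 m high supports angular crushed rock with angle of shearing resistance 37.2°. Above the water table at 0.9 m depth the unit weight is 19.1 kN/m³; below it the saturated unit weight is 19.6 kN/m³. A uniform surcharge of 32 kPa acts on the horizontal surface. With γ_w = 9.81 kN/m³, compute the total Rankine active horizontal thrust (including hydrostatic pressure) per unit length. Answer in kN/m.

K_a = tan²(45° − φ/2) = 0.2464.
γ' = 19.6 − 9.81 = 9.790 kN/m³. h₂ = H − d_w = 3.1 m.
σ'_h: at surface K_a·q = 7.885; at WT K_a(q+γd_w) = 12.12; at base K_a(q+γd_w+γ'h₂) = 19.60 kPa.
P₁ = ½(7.885+12.12)×0.9 = 9.003; P₂ = ½(12.12+19.60)×3.1 = 49.17; P_w = ½γ_w h₂² = 47.14.
Total = 9.003+49.17+47.14 = 105.3 kN/m.

105 kN/m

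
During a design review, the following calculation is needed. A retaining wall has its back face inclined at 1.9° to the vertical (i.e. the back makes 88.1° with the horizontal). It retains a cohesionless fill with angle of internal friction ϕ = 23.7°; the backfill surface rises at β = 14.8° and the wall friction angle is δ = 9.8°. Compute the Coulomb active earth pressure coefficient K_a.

0.522

K_a = sin²(α+φ) / [sin²α · sin(α−δ) · (1 + √{sin(φ+δ)sin(φ−β) / (sin(α−δ)sin(α+β))})²].
With α = 88.1°, φ = 23.7°, δ = 9.8°, β = 14.8°: K_a = 0.5222.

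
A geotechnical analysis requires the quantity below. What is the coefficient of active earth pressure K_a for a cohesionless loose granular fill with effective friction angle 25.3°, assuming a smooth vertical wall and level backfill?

K_a = tan²(45° − φ/2) = tan²(32.35°) = 0.4012.

0.401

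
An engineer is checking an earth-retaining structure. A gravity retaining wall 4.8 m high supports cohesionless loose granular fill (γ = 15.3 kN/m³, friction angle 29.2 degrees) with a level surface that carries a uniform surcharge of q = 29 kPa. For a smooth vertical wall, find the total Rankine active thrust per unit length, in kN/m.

K_a = tan²(45° − φ/2) = 0.3442.
Soil triangle: ½ K_a γ H² = 0.5×0.3442×15.3×4.8² = 60.67 kN/m.
Surcharge rectangle: K_a q H = 0.3442×29×4.8 = 47.91 kN/m.
Total = 60.67 + 47.91 = 108.6 kN/m.

109 kN/m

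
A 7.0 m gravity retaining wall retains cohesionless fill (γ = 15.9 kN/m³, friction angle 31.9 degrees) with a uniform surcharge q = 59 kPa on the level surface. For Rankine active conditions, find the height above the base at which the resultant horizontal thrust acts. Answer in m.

2.93 m

K_a = 0.3085.
Triangular part P₁ = ½K_aγH² = 120.2 at H/3 = 2.333 m; rectangular part P₂ = K_a q H = 127.4 at H/2 = 3.500 m.
ȳ = (P₁·2.333 + P₂·3.500)/(P₁+P₂) = 2.934 m.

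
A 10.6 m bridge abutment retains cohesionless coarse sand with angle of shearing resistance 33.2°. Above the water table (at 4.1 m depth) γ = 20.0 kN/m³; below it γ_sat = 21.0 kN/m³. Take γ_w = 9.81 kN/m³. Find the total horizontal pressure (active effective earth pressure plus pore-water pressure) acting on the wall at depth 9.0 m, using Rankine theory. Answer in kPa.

88.1 kPa

K_a = (1 − sin φ)/(1 + sin φ) = 0.2924.
γ' = 21.0 − 9.81 = 11.19 kN/m³.
Effective vertical stress at 9.0 m: σ'_v = 20.0×4.1 + 11.19×4.90 = 136.8 kPa.
σ'_h = K_a σ'_v = 0.2924 × 136.8 = 40.00 kPa; u = γ_w × 4.90 = 48.07 kPa.
Total σ_h = 40.00 + 48.07 = 88.07 kPa.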